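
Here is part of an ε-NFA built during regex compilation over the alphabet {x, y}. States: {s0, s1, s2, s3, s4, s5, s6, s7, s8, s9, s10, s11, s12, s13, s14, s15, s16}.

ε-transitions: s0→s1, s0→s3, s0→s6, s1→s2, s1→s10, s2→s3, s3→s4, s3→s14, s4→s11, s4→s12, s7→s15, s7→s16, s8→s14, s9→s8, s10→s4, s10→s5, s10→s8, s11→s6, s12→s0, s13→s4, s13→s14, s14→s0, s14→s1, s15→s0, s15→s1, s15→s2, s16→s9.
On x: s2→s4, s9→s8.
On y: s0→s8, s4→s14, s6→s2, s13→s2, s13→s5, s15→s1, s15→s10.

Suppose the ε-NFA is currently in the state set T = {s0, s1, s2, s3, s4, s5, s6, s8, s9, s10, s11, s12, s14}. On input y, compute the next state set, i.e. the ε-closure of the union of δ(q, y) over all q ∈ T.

{s0, s1, s2, s3, s4, s5, s6, s8, s10, s11, s12, s14}

s0 on y → {s8}.
s4 on y → {s14}.
s6 on y → {s2}.
No y-transition from s1, s2, s3, s5, s8, s9, s10, s11, s12, s14.
Union after reading y: {s2, s8, s14}.
Now take the ε-closure:
From s2 via ε: add s3.
From s14 via ε: add s0, s1.
From s0 via ε: add s6.
From s1 via ε: add s10.
From s3 via ε: add s4.
From s4 via ε: add s11, s12.
From s10 via ε: add s5.
No new states can be added; the closed set is {s0, s1, s2, s3, s4, s5, s6, s8, s10, s11, s12, s14}.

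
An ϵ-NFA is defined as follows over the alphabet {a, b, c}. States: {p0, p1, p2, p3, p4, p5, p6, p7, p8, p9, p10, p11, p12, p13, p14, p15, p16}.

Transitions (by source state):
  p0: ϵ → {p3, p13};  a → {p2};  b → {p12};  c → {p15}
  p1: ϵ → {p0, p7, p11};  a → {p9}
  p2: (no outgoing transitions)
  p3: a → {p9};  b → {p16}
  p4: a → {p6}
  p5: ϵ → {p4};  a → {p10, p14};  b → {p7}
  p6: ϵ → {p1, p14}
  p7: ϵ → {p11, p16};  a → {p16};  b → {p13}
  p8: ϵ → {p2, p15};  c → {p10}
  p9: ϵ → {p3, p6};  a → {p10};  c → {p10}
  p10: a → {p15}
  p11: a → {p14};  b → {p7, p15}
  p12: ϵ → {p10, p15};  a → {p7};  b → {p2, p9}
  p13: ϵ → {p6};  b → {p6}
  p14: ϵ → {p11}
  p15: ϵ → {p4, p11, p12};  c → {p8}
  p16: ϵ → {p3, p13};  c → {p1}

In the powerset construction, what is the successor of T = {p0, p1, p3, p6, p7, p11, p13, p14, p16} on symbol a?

p0 on a → {p2}.
p1 on a → {p9}.
p3 on a → {p9}.
p7 on a → {p16}.
p11 on a → {p14}.
No a-transition from p6, p13, p14, p16.
Union after reading a: {p2, p9, p14, p16}.
Now take the ϵ-closure:
From p9 via ϵ: add p3, p6.
From p14 via ϵ: add p11.
From p16 via ϵ: add p13.
From p6 via ϵ: add p1.
From p1 via ϵ: add p0, p7.
No new states can be added; the closed set is {p0, p1, p2, p3, p6, p7, p9, p11, p13, p14, p16}.

{p0, p1, p2, p3, p6, p7, p9, p11, p13, p14, p16}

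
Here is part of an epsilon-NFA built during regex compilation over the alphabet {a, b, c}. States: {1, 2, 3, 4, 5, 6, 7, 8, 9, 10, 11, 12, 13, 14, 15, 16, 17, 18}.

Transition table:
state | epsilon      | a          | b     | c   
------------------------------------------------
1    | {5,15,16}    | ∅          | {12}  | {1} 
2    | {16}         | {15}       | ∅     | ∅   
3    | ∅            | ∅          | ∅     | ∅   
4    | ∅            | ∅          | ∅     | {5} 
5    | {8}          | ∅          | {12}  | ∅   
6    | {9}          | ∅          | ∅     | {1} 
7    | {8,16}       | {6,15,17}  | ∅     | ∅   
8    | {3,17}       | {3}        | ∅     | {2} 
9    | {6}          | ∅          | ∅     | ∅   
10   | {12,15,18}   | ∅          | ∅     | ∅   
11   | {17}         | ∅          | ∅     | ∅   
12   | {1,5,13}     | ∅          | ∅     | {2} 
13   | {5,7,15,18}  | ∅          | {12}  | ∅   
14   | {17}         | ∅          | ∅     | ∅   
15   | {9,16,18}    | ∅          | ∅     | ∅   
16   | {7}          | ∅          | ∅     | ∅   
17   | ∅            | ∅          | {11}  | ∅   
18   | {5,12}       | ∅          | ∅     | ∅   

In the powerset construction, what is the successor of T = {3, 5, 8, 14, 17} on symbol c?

8 on c → {2}.
No c-transition from 3, 5, 14, 17.
Union after reading c: {2}.
Now take the epsilon-closure:
From 2 via epsilon: add 16.
From 16 via epsilon: add 7.
From 7 via epsilon: add 8.
From 8 via epsilon: add 3, 17.
No new states can be added; the closed set is {2, 3, 7, 8, 16, 17}.

{2, 3, 7, 8, 16, 17}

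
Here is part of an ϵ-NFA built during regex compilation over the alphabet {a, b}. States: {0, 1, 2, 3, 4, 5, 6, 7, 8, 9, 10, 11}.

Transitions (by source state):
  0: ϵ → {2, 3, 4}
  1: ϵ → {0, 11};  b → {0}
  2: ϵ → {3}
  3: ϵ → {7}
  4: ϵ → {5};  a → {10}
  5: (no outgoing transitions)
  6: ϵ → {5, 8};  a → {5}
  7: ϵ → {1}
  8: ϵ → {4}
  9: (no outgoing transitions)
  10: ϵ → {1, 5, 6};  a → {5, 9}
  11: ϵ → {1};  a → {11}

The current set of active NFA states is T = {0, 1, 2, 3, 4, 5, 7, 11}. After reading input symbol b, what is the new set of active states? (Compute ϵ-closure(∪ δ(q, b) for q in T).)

1 on b → {0}.
No b-transition from 0, 2, 3, 4, 5, 7, 11.
Union after reading b: {0}.
Now take the ϵ-closure:
From 0 via ϵ: add 2, 3, 4.
From 3 via ϵ: add 7.
From 4 via ϵ: add 5.
From 7 via ϵ: add 1.
From 1 via ϵ: add 11.
No new states can be added; the closed set is {0, 1, 2, 3, 4, 5, 7, 11}.

{0, 1, 2, 3, 4, 5, 7, 11}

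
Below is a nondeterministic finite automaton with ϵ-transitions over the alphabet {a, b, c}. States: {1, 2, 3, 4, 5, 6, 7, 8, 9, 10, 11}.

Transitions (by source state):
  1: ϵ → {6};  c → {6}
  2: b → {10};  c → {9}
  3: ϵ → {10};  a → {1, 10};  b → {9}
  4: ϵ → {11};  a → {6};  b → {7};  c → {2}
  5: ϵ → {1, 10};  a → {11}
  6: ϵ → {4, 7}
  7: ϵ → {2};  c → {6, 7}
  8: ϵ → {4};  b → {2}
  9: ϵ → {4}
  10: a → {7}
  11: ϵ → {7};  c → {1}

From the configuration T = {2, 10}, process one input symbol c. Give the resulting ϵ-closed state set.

{2, 4, 7, 9, 11}

2 on c → {9}.
No c-transition from 10.
Union after reading c: {9}.
Now take the ϵ-closure:
From 9 via ϵ: add 4.
From 4 via ϵ: add 11.
From 11 via ϵ: add 7.
From 7 via ϵ: add 2.
No new states can be added; the closed set is {2, 4, 7, 9, 11}.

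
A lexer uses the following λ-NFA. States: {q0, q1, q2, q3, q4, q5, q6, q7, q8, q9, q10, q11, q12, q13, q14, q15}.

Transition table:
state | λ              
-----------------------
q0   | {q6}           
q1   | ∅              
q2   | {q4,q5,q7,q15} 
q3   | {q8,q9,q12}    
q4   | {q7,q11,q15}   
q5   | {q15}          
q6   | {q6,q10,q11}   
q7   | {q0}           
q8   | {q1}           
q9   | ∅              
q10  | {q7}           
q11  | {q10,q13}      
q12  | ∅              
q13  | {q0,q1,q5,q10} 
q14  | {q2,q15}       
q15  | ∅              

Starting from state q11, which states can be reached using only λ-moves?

Start with {q11}.
From q11 via λ: add q10, q13.
From q10 via λ: add q7.
From q13 via λ: add q0, q1, q5.
From q0 via λ: add q6.
From q5 via λ: add q15.
No new states can be added; the closed set is {q0, q1, q5, q6, q7, q10, q11, q13, q15}.

{q0, q1, q5, q6, q7, q10, q11, q13, q15}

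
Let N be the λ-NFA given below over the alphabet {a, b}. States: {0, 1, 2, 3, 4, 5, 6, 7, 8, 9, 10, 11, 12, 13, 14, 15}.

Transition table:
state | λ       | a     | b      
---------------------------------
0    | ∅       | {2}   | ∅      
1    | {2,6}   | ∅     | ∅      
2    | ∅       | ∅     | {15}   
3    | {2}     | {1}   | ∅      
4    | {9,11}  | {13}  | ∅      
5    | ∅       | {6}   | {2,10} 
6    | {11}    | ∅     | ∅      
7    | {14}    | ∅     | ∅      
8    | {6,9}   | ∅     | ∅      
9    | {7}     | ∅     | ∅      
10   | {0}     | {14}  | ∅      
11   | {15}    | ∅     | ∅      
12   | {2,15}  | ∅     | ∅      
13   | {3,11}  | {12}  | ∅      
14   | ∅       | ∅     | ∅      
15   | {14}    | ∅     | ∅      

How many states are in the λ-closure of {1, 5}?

Start with {1, 5}.
From 1 via λ: add 2, 6.
From 6 via λ: add 11.
From 11 via λ: add 15.
From 15 via λ: add 14.
λ-closure = {1, 2, 5, 6, 11, 14, 15}, which has 7 states.

7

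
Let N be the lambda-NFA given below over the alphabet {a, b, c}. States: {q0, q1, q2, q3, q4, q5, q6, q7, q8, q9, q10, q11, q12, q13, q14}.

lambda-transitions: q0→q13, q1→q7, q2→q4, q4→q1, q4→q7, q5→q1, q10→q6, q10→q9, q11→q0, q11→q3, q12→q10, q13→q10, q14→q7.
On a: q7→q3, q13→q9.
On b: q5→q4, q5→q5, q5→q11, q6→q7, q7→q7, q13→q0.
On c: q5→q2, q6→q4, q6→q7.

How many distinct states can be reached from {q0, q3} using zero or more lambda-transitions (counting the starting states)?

Start with {q0, q3}.
From q0 via lambda: add q13.
From q13 via lambda: add q10.
From q10 via lambda: add q6, q9.
lambda-closure = {q0, q3, q6, q9, q10, q13}, which has 6 states.

6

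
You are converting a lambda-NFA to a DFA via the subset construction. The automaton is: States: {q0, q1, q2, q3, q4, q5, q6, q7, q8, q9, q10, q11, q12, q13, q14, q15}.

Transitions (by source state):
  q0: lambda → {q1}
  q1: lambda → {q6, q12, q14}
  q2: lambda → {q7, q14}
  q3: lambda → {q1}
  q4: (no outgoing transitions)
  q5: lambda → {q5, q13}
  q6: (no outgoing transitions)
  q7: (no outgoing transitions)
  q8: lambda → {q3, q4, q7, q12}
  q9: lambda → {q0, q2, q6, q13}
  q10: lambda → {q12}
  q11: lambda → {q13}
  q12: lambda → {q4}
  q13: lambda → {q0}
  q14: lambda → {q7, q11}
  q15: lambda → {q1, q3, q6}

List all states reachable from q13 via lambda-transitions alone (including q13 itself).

{q0, q1, q4, q6, q7, q11, q12, q13, q14}

Start with {q13}.
From q13 via lambda: add q0.
From q0 via lambda: add q1.
From q1 via lambda: add q6, q12, q14.
From q12 via lambda: add q4.
From q14 via lambda: add q7, q11.
No new states can be added; the closed set is {q0, q1, q4, q6, q7, q11, q12, q13, q14}.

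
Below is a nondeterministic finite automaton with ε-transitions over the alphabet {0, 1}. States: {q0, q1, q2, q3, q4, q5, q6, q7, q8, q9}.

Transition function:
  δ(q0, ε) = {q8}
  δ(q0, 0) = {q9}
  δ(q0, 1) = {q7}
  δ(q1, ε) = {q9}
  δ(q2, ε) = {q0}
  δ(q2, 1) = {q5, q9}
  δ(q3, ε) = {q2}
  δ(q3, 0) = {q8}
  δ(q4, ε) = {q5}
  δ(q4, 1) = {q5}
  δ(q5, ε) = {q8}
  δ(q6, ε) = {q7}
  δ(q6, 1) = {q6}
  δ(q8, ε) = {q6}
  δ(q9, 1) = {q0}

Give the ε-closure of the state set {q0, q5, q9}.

Start with {q0, q5, q9}.
From q0 via ε: add q8.
From q8 via ε: add q6.
From q6 via ε: add q7.
No new states can be added; the closed set is {q0, q5, q6, q7, q8, q9}.

{q0, q5, q6, q7, q8, q9}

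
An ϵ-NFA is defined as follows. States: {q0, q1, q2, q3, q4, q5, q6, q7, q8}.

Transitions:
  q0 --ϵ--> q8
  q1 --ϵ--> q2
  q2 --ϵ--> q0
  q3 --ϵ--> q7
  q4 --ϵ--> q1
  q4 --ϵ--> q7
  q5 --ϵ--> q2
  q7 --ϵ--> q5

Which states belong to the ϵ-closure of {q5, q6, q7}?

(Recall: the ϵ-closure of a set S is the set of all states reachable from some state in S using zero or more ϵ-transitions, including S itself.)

Start with {q5, q6, q7}.
From q5 via ϵ: add q2.
From q2 via ϵ: add q0.
From q0 via ϵ: add q8.
No new states can be added; the closed set is {q0, q2, q5, q6, q7, q8}.

{q0, q2, q5, q6, q7, q8}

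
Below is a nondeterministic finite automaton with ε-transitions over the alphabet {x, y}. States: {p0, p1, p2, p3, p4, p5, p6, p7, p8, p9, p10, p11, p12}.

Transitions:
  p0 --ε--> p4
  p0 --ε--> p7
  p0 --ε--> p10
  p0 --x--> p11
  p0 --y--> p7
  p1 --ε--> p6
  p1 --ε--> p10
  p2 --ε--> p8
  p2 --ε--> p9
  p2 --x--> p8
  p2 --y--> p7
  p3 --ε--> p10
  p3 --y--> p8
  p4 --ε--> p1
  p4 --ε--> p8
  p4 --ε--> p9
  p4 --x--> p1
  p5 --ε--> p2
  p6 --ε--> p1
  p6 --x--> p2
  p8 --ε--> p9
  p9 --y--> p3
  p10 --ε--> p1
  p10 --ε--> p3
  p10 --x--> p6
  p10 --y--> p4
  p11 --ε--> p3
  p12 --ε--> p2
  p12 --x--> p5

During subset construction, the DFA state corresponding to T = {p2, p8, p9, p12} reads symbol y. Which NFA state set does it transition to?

{p1, p3, p6, p7, p10}

p2 on y → {p7}.
p9 on y → {p3}.
No y-transition from p8, p12.
Union after reading y: {p3, p7}.
Now take the ε-closure:
From p3 via ε: add p10.
From p10 via ε: add p1.
From p1 via ε: add p6.
No new states can be added; the closed set is {p1, p3, p6, p7, p10}.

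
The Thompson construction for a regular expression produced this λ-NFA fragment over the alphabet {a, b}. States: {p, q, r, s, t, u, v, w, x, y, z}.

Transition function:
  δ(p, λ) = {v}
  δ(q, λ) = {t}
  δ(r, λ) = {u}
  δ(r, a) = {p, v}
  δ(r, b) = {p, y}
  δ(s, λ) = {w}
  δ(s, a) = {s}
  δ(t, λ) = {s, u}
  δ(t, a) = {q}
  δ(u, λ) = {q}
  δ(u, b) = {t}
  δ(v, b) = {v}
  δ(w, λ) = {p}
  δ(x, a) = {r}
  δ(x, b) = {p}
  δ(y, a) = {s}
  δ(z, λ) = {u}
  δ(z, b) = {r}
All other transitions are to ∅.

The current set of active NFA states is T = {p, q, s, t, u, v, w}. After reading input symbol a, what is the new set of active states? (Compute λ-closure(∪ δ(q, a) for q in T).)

{p, q, s, t, u, v, w}

s on a → {s}.
t on a → {q}.
No a-transition from p, q, u, v, w.
Union after reading a: {q, s}.
Now take the λ-closure:
From q via λ: add t.
From s via λ: add w.
From t via λ: add u.
From w via λ: add p.
From p via λ: add v.
No new states can be added; the closed set is {p, q, s, t, u, v, w}.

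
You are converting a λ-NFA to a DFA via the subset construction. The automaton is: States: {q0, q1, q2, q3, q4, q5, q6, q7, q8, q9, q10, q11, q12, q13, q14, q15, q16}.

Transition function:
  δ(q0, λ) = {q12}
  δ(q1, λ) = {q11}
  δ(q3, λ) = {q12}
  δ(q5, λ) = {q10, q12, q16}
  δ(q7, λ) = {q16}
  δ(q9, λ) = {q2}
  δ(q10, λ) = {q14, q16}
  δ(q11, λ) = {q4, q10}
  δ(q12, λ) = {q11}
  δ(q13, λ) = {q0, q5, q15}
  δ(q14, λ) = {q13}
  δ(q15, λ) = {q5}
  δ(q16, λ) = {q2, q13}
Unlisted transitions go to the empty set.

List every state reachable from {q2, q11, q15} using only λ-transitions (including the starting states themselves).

{q0, q2, q4, q5, q10, q11, q12, q13, q14, q15, q16}

Start with {q2, q11, q15}.
From q11 via λ: add q4, q10.
From q15 via λ: add q5.
From q5 via λ: add q12, q16.
From q10 via λ: add q14.
From q14 via λ: add q13.
From q13 via λ: add q0.
No new states can be added; the closed set is {q0, q2, q4, q5, q10, q11, q12, q13, q14, q15, q16}.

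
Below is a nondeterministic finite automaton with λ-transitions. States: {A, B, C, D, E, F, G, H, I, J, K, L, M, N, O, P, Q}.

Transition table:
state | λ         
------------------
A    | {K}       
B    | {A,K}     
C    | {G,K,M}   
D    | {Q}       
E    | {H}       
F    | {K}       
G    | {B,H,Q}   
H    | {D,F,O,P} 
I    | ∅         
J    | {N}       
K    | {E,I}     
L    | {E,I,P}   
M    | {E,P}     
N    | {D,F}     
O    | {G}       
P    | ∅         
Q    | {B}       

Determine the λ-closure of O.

Start with {O}.
From O via λ: add G.
From G via λ: add B, H, Q.
From B via λ: add A, K.
From H via λ: add D, F, P.
From K via λ: add E, I.
No new states can be added; the closed set is {A, B, D, E, F, G, H, I, K, O, P, Q}.

{A, B, D, E, F, G, H, I, K, O, P, Q}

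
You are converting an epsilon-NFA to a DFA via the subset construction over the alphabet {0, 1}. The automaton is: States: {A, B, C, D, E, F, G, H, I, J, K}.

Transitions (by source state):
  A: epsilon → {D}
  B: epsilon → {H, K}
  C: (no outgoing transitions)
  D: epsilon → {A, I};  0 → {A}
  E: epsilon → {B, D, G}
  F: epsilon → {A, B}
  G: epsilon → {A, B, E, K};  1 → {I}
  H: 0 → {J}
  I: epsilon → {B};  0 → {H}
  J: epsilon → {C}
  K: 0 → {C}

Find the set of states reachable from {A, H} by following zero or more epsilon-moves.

Start with {A, H}.
From A via epsilon: add D.
From D via epsilon: add I.
From I via epsilon: add B.
From B via epsilon: add K.
No new states can be added; the closed set is {A, B, D, H, I, K}.

{A, B, D, H, I, K}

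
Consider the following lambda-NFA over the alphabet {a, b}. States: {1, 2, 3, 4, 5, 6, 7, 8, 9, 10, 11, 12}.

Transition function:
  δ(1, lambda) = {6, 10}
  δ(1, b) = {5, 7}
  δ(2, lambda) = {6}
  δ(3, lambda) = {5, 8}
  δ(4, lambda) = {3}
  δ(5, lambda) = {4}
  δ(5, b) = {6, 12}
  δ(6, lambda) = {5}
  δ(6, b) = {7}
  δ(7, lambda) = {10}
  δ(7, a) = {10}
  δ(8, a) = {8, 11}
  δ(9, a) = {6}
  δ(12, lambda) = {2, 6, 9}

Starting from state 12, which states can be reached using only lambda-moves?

{2, 3, 4, 5, 6, 8, 9, 12}

Start with {12}.
From 12 via lambda: add 2, 6, 9.
From 6 via lambda: add 5.
From 5 via lambda: add 4.
From 4 via lambda: add 3.
From 3 via lambda: add 8.
No new states can be added; the closed set is {2, 3, 4, 5, 6, 8, 9, 12}.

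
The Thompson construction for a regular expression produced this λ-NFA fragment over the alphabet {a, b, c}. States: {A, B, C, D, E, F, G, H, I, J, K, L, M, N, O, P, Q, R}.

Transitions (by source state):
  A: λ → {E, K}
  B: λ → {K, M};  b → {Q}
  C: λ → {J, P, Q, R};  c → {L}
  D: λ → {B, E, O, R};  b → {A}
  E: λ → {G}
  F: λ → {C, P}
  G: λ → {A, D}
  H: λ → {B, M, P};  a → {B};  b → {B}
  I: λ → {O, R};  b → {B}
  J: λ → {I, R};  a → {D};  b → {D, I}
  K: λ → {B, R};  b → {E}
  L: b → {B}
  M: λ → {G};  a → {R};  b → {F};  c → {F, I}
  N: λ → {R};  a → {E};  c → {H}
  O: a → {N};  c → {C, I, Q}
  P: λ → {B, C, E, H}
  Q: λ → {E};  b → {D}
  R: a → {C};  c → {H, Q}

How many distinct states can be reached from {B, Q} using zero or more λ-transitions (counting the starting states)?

10

Start with {B, Q}.
From B via λ: add K, M.
From Q via λ: add E.
From E via λ: add G.
From K via λ: add R.
From G via λ: add A, D.
From D via λ: add O.
λ-closure = {A, B, D, E, G, K, M, O, Q, R}, which has 10 states.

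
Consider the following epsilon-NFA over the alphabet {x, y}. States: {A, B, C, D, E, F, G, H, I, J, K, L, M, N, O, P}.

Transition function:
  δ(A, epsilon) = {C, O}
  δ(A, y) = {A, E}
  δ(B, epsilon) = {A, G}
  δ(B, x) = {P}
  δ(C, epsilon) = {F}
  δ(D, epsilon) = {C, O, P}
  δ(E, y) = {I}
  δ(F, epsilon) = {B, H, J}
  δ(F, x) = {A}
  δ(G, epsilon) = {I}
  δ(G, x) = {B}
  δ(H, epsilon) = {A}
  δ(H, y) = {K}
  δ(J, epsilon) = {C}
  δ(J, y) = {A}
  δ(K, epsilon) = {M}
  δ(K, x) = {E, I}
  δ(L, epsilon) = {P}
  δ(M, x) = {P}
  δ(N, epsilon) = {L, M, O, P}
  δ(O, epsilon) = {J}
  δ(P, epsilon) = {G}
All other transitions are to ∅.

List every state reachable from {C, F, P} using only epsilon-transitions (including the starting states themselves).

{A, B, C, F, G, H, I, J, O, P}

Start with {C, F, P}.
From F via epsilon: add B, H, J.
From P via epsilon: add G.
From B via epsilon: add A.
From G via epsilon: add I.
From A via epsilon: add O.
No new states can be added; the closed set is {A, B, C, F, G, H, I, J, O, P}.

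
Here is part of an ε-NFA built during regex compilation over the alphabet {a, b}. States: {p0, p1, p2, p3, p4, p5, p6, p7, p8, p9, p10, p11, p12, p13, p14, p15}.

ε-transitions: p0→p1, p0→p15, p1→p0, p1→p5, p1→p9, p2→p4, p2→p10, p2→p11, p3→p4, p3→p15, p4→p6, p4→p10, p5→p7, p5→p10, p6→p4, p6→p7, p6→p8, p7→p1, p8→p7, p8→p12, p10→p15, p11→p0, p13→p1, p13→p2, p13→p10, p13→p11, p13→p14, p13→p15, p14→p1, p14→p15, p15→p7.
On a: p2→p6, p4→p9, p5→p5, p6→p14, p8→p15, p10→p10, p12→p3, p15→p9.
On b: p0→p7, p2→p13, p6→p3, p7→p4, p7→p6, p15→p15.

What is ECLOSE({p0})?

Start with {p0}.
From p0 via ε: add p1, p15.
From p1 via ε: add p5, p9.
From p15 via ε: add p7.
From p5 via ε: add p10.
No new states can be added; the closed set is {p0, p1, p5, p7, p9, p10, p15}.

{p0, p1, p5, p7, p9, p10, p15}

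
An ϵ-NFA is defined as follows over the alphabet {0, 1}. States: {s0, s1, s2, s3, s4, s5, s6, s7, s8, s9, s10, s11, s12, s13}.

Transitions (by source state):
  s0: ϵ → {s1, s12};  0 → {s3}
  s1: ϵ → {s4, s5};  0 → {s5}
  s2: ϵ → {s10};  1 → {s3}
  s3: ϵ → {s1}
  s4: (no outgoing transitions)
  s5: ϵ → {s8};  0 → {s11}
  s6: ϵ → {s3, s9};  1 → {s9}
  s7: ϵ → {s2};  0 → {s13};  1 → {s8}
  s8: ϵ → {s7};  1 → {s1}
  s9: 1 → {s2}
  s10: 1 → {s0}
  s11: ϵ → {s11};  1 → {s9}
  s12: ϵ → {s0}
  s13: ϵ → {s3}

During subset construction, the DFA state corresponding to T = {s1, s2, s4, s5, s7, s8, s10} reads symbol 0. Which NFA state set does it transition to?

s1 on 0 → {s5}.
s5 on 0 → {s11}.
s7 on 0 → {s13}.
No 0-transition from s2, s4, s8, s10.
Union after reading 0: {s5, s11, s13}.
Now take the ϵ-closure:
From s5 via ϵ: add s8.
From s13 via ϵ: add s3.
From s3 via ϵ: add s1.
From s8 via ϵ: add s7.
From s1 via ϵ: add s4.
From s7 via ϵ: add s2.
From s2 via ϵ: add s10.
No new states can be added; the closed set is {s1, s2, s3, s4, s5, s7, s8, s10, s11, s13}.

{s1, s2, s3, s4, s5, s7, s8, s10, s11, s13}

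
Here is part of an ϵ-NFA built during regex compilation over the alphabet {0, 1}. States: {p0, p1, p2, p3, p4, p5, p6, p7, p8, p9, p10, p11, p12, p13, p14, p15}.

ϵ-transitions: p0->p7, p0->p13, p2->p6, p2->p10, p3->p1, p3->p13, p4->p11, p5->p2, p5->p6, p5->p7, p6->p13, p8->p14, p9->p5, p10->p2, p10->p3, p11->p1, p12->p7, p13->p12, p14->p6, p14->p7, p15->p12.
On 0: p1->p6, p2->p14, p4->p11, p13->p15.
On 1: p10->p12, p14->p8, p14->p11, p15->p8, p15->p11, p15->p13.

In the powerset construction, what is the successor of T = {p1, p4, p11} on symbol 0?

p1 on 0 → {p6}.
p4 on 0 → {p11}.
No 0-transition from p11.
Union after reading 0: {p6, p11}.
Now take the ϵ-closure:
From p6 via ϵ: add p13.
From p11 via ϵ: add p1.
From p13 via ϵ: add p12.
From p12 via ϵ: add p7.
No new states can be added; the closed set is {p1, p6, p7, p11, p12, p13}.

{p1, p6, p7, p11, p12, p13}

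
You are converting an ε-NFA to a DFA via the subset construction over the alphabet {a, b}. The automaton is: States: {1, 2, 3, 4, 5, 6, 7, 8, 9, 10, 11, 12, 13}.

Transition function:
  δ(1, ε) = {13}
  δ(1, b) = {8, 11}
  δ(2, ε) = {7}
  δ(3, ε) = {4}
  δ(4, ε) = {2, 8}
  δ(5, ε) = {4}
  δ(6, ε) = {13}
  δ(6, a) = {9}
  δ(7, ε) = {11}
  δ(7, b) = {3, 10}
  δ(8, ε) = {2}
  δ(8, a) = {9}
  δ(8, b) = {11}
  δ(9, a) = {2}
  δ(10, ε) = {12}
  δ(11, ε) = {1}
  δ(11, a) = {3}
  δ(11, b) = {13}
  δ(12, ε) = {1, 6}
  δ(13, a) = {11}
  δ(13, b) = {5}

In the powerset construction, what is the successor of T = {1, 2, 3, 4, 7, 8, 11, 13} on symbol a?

{1, 2, 3, 4, 7, 8, 9, 11, 13}

8 on a → {9}.
11 on a → {3}.
13 on a → {11}.
No a-transition from 1, 2, 3, 4, 7.
Union after reading a: {3, 9, 11}.
Now take the ε-closure:
From 3 via ε: add 4.
From 11 via ε: add 1.
From 1 via ε: add 13.
From 4 via ε: add 2, 8.
From 2 via ε: add 7.
No new states can be added; the closed set is {1, 2, 3, 4, 7, 8, 9, 11, 13}.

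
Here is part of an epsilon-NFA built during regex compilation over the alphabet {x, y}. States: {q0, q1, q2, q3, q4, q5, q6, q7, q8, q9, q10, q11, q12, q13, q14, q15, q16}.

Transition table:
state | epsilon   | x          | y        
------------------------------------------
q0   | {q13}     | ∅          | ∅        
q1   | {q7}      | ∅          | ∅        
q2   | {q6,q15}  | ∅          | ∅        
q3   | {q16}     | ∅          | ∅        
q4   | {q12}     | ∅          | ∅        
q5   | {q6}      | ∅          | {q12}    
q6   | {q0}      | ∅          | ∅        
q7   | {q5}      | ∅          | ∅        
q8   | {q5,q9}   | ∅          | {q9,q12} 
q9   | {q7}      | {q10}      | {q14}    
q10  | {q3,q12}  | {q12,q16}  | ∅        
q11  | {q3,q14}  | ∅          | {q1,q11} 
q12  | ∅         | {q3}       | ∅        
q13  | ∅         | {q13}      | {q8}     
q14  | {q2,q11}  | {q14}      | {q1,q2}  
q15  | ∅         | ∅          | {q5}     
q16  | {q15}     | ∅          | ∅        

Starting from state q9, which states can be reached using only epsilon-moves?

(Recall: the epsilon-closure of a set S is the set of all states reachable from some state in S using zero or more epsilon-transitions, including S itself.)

{q0, q5, q6, q7, q9, q13}

Start with {q9}.
From q9 via epsilon: add q7.
From q7 via epsilon: add q5.
From q5 via epsilon: add q6.
From q6 via epsilon: add q0.
From q0 via epsilon: add q13.
No new states can be added; the closed set is {q0, q5, q6, q7, q9, q13}.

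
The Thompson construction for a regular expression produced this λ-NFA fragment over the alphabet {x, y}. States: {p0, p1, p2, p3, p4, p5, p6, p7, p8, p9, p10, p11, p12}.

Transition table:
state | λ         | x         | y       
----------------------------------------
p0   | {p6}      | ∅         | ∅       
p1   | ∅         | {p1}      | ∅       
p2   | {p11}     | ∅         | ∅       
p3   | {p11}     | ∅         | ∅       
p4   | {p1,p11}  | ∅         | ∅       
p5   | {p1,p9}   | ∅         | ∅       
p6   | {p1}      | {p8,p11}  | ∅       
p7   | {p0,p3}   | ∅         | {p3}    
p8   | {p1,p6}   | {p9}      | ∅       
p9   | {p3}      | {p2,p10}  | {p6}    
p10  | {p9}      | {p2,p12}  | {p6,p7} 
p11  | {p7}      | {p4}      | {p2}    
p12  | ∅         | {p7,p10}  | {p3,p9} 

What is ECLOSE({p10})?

Start with {p10}.
From p10 via λ: add p9.
From p9 via λ: add p3.
From p3 via λ: add p11.
From p11 via λ: add p7.
From p7 via λ: add p0.
From p0 via λ: add p6.
From p6 via λ: add p1.
No new states can be added; the closed set is {p0, p1, p3, p6, p7, p9, p10, p11}.

{p0, p1, p3, p6, p7, p9, p10, p11}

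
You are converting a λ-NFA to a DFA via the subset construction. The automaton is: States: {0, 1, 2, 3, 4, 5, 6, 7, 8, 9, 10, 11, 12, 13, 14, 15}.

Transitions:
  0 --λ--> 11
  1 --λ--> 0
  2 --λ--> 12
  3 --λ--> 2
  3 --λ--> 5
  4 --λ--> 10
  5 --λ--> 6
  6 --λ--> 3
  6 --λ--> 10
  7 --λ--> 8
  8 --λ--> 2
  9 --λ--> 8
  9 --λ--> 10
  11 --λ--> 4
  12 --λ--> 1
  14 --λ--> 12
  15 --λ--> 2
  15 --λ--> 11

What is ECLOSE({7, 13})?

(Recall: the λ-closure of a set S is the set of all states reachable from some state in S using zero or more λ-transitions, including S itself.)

{0, 1, 2, 4, 7, 8, 10, 11, 12, 13}

Start with {7, 13}.
From 7 via λ: add 8.
From 8 via λ: add 2.
From 2 via λ: add 12.
From 12 via λ: add 1.
From 1 via λ: add 0.
From 0 via λ: add 11.
From 11 via λ: add 4.
From 4 via λ: add 10.
No new states can be added; the closed set is {0, 1, 2, 4, 7, 8, 10, 11, 12, 13}.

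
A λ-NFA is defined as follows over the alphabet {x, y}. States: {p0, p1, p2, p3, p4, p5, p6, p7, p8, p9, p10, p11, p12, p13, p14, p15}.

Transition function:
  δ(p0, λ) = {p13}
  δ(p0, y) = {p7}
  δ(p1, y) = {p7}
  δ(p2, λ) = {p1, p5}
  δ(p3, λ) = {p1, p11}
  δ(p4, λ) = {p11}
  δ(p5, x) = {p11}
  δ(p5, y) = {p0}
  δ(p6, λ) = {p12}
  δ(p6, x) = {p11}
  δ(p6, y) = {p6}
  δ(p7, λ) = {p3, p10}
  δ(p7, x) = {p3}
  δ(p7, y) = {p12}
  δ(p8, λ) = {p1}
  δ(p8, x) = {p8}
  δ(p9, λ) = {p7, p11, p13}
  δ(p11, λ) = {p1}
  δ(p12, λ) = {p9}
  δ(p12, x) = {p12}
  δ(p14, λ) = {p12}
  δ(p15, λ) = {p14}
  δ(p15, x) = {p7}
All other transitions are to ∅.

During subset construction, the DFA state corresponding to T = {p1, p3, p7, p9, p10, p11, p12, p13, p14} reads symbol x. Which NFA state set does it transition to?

p7 on x → {p3}.
p12 on x → {p12}.
No x-transition from p1, p3, p9, p10, p11, p13, p14.
Union after reading x: {p3, p12}.
Now take the λ-closure:
From p3 via λ: add p1, p11.
From p12 via λ: add p9.
From p9 via λ: add p7, p13.
From p7 via λ: add p10.
No new states can be added; the closed set is {p1, p3, p7, p9, p10, p11, p12, p13}.

{p1, p3, p7, p9, p10, p11, p12, p13}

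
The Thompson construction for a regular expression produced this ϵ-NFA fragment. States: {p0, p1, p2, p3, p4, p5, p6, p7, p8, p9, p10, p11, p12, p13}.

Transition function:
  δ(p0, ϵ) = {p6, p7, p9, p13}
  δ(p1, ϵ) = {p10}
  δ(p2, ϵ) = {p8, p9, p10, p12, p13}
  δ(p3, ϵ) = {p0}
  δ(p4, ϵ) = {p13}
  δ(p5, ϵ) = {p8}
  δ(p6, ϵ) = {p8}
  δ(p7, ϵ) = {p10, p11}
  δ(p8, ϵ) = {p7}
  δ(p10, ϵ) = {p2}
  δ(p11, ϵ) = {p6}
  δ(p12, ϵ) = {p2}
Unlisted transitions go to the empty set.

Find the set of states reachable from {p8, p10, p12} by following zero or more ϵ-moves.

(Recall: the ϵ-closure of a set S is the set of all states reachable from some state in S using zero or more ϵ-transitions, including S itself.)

{p2, p6, p7, p8, p9, p10, p11, p12, p13}

Start with {p8, p10, p12}.
From p8 via ϵ: add p7.
From p10 via ϵ: add p2.
From p2 via ϵ: add p9, p13.
From p7 via ϵ: add p11.
From p11 via ϵ: add p6.
No new states can be added; the closed set is {p2, p6, p7, p8, p9, p10, p11, p12, p13}.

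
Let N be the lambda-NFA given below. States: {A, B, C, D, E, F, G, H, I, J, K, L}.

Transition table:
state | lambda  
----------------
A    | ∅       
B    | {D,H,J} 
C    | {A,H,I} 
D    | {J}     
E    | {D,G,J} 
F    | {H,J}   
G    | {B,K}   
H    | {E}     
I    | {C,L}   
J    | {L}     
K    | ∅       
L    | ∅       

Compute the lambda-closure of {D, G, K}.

Start with {D, G, K}.
From D via lambda: add J.
From G via lambda: add B.
From B via lambda: add H.
From J via lambda: add L.
From H via lambda: add E.
No new states can be added; the closed set is {B, D, E, G, H, J, K, L}.

{B, D, E, G, H, J, K, L}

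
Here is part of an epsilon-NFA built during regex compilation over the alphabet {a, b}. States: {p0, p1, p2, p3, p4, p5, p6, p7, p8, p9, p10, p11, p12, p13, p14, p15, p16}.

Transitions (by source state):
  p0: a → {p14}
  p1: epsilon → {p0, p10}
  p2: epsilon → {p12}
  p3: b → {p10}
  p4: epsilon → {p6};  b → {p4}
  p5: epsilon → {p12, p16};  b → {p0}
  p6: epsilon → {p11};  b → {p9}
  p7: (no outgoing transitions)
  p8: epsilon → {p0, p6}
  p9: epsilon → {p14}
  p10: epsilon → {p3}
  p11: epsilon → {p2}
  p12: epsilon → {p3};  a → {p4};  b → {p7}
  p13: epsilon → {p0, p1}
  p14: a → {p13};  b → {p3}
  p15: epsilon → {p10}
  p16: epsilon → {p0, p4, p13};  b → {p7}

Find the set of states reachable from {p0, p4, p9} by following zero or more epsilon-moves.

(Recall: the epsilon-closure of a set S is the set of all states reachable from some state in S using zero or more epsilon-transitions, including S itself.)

Start with {p0, p4, p9}.
From p4 via epsilon: add p6.
From p9 via epsilon: add p14.
From p6 via epsilon: add p11.
From p11 via epsilon: add p2.
From p2 via epsilon: add p12.
From p12 via epsilon: add p3.
No new states can be added; the closed set is {p0, p2, p3, p4, p6, p9, p11, p12, p14}.

{p0, p2, p3, p4, p6, p9, p11, p12, p14}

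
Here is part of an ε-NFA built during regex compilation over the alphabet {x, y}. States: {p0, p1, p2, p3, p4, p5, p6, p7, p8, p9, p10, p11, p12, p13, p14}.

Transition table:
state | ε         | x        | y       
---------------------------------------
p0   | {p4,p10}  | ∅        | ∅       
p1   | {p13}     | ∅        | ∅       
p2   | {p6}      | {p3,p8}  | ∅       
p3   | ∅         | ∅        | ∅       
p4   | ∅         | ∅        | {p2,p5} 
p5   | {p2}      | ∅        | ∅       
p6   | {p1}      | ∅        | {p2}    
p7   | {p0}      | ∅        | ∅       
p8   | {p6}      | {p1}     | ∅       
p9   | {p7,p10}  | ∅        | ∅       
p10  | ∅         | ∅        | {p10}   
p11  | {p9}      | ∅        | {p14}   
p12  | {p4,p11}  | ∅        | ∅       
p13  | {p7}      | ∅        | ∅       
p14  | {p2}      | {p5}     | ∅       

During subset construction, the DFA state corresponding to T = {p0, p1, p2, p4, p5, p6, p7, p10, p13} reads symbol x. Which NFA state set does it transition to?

p2 on x → {p3, p8}.
No x-transition from p0, p1, p4, p5, p6, p7, p10, p13.
Union after reading x: {p3, p8}.
Now take the ε-closure:
From p8 via ε: add p6.
From p6 via ε: add p1.
From p1 via ε: add p13.
From p13 via ε: add p7.
From p7 via ε: add p0.
From p0 via ε: add p4, p10.
No new states can be added; the closed set is {p0, p1, p3, p4, p6, p7, p8, p10, p13}.

{p0, p1, p3, p4, p6, p7, p8, p10, p13}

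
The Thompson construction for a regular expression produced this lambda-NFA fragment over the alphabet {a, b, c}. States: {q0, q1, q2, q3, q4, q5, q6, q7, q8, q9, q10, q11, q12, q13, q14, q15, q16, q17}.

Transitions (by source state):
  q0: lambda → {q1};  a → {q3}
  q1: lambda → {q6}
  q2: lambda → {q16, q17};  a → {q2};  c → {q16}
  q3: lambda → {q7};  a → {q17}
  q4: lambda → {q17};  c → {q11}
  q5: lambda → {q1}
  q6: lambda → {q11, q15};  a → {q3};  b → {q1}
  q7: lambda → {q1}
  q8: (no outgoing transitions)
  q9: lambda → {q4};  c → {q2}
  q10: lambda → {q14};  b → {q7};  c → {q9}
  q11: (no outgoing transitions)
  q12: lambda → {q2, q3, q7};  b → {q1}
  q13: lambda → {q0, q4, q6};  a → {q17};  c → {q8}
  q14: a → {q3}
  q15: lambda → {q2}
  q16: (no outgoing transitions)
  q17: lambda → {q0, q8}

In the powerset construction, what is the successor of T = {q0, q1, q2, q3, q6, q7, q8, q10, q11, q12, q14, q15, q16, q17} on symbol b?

q6 on b → {q1}.
q10 on b → {q7}.
q12 on b → {q1}.
No b-transition from q0, q1, q2, q3, q7, q8, q11, q14, q15, q16, q17.
Union after reading b: {q1, q7}.
Now take the lambda-closure:
From q1 via lambda: add q6.
From q6 via lambda: add q11, q15.
From q15 via lambda: add q2.
From q2 via lambda: add q16, q17.
From q17 via lambda: add q0, q8.
No new states can be added; the closed set is {q0, q1, q2, q6, q7, q8, q11, q15, q16, q17}.

{q0, q1, q2, q6, q7, q8, q11, q15, q16, q17}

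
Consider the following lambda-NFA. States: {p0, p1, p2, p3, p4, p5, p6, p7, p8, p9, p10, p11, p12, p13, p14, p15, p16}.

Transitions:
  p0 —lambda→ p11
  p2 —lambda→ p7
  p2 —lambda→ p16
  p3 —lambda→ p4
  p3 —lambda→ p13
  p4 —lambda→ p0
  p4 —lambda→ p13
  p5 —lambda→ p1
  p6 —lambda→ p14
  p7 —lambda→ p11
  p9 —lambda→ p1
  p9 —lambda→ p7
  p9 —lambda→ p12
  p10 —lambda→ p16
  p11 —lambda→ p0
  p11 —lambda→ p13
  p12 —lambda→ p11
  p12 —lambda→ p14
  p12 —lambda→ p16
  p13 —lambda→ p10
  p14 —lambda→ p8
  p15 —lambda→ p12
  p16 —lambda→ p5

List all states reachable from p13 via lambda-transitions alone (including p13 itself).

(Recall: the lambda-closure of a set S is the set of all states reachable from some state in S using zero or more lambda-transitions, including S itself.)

Start with {p13}.
From p13 via lambda: add p10.
From p10 via lambda: add p16.
From p16 via lambda: add p5.
From p5 via lambda: add p1.
No new states can be added; the closed set is {p1, p5, p10, p13, p16}.

{p1, p5, p10, p13, p16}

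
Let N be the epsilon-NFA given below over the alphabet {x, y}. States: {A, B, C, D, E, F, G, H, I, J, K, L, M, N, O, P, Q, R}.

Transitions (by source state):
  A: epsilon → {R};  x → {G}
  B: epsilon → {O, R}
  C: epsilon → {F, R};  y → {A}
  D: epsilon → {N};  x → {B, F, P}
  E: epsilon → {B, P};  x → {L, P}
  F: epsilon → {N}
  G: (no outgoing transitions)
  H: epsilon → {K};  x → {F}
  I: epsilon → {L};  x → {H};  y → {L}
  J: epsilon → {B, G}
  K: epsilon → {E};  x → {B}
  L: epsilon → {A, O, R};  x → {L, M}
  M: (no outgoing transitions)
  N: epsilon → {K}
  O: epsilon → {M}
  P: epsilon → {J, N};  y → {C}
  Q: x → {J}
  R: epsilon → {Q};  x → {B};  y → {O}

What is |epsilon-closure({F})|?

Start with {F}.
From F via epsilon: add N.
From N via epsilon: add K.
From K via epsilon: add E.
From E via epsilon: add B, P.
From B via epsilon: add O, R.
From P via epsilon: add J.
From J via epsilon: add G.
From O via epsilon: add M.
From R via epsilon: add Q.
epsilon-closure = {B, E, F, G, J, K, M, N, O, P, Q, R}, which has 12 states.

12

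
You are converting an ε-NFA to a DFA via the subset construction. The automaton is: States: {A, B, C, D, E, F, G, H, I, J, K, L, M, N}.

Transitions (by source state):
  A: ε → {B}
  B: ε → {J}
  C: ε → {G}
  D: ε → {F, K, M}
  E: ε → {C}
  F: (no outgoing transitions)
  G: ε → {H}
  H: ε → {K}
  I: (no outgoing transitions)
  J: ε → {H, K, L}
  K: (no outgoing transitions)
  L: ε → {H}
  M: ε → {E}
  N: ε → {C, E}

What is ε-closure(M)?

Start with {M}.
From M via ε: add E.
From E via ε: add C.
From C via ε: add G.
From G via ε: add H.
From H via ε: add K.
No new states can be added; the closed set is {C, E, G, H, K, M}.

{C, E, G, H, K, M}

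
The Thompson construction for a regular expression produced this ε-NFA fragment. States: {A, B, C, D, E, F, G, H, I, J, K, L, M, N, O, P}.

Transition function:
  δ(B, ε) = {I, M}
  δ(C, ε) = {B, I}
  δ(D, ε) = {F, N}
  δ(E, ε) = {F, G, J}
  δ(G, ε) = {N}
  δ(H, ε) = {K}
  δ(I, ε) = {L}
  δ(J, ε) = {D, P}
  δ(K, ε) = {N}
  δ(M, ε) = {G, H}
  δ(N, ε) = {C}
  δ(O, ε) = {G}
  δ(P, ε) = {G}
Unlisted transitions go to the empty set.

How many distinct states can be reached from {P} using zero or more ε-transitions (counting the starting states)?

Start with {P}.
From P via ε: add G.
From G via ε: add N.
From N via ε: add C.
From C via ε: add B, I.
From B via ε: add M.
From I via ε: add L.
From M via ε: add H.
From H via ε: add K.
ε-closure = {B, C, G, H, I, K, L, M, N, P}, which has 10 states.

10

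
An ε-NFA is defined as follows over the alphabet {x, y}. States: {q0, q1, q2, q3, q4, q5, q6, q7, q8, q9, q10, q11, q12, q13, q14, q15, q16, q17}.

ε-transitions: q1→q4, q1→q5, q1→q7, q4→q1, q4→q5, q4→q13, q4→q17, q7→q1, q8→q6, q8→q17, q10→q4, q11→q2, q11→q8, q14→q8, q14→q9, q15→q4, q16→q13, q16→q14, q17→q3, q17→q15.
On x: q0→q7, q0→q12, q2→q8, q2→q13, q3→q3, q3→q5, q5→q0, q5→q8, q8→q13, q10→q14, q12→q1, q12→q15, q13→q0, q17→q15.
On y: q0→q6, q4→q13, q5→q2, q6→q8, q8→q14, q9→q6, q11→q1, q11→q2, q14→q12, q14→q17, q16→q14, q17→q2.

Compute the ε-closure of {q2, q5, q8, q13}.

{q1, q2, q3, q4, q5, q6, q7, q8, q13, q15, q17}

Start with {q2, q5, q8, q13}.
From q8 via ε: add q6, q17.
From q17 via ε: add q3, q15.
From q15 via ε: add q4.
From q4 via ε: add q1.
From q1 via ε: add q7.
No new states can be added; the closed set is {q1, q2, q3, q4, q5, q6, q7, q8, q13, q15, q17}.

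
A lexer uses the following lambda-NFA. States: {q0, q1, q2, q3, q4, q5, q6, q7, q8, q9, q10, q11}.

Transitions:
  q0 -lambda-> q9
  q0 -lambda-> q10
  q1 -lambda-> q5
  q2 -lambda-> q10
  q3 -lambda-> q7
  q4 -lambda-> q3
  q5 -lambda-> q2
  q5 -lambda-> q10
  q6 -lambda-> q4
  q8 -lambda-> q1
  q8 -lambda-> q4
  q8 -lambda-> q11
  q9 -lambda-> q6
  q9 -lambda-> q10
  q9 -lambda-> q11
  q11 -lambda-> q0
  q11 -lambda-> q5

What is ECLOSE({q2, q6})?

Start with {q2, q6}.
From q2 via lambda: add q10.
From q6 via lambda: add q4.
From q4 via lambda: add q3.
From q3 via lambda: add q7.
No new states can be added; the closed set is {q2, q3, q4, q6, q7, q10}.

{q2, q3, q4, q6, q7, q10}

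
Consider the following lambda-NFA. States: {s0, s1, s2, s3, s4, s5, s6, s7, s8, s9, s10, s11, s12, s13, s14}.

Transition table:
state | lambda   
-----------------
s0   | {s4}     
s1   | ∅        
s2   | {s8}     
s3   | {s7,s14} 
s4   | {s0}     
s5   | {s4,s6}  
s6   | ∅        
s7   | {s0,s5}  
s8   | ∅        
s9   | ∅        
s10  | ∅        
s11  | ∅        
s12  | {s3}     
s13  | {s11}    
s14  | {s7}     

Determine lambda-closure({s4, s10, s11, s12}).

{s0, s3, s4, s5, s6, s7, s10, s11, s12, s14}

Start with {s4, s10, s11, s12}.
From s4 via lambda: add s0.
From s12 via lambda: add s3.
From s3 via lambda: add s7, s14.
From s7 via lambda: add s5.
From s5 via lambda: add s6.
No new states can be added; the closed set is {s0, s3, s4, s5, s6, s7, s10, s11, s12, s14}.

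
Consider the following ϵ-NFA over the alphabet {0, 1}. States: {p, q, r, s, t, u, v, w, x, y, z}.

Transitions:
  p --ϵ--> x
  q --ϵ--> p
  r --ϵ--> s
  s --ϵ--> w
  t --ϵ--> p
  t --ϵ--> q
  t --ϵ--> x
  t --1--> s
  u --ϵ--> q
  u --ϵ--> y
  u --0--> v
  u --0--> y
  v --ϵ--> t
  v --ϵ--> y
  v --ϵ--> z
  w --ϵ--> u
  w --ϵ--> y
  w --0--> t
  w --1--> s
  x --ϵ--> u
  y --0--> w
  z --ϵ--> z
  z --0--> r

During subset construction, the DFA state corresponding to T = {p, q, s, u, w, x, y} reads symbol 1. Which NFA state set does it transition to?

w on 1 → {s}.
No 1-transition from p, q, s, u, x, y.
Union after reading 1: {s}.
Now take the ϵ-closure:
From s via ϵ: add w.
From w via ϵ: add u, y.
From u via ϵ: add q.
From q via ϵ: add p.
From p via ϵ: add x.
No new states can be added; the closed set is {p, q, s, u, w, x, y}.

{p, q, s, u, w, x, y}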